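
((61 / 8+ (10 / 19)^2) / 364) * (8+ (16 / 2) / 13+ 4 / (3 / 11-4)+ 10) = 106688175 / 280153328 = 0.38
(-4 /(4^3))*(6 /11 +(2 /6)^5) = -1469 /42768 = -0.03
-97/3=-32.33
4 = 4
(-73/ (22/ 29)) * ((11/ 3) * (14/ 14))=-2117/ 6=-352.83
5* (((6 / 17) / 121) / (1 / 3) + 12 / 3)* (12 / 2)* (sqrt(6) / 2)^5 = 556605* sqrt(6) / 4114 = 331.40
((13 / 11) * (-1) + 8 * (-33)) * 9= -26253 / 11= -2386.64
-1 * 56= -56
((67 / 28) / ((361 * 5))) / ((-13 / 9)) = -603 / 657020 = -0.00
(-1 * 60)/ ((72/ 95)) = -475/ 6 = -79.17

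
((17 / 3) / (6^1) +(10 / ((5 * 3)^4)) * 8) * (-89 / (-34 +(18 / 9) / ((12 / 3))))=1704973 / 678375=2.51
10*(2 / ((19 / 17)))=340 / 19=17.89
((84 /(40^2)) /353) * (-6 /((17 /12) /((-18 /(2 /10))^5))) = 22320522000 /6001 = 3719467.09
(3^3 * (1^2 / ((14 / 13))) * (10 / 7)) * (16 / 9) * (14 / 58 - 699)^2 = 1281164651520 / 41209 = 31089438.02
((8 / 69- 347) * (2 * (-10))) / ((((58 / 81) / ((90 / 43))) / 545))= 316983172500 / 28681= 11052026.52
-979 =-979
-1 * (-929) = 929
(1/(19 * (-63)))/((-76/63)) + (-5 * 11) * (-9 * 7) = 5003461/1444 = 3465.00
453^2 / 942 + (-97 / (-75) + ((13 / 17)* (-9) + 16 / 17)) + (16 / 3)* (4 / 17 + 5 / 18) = 778037149 / 3603150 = 215.93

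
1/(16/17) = 17/16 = 1.06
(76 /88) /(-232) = -19 /5104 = -0.00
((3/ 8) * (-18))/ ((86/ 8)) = -27/ 43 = -0.63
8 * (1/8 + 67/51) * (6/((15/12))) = 4696/85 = 55.25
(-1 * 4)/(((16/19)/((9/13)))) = -171/52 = -3.29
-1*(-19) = 19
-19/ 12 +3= 1.42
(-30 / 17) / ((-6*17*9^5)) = 5 / 17065161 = 0.00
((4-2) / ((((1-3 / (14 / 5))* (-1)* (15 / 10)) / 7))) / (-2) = -196 / 3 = -65.33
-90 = -90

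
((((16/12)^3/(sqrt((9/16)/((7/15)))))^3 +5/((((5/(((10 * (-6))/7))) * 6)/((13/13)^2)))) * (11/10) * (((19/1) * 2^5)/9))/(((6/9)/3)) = -3344/7 +196360536064 * sqrt(105)/597871125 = 2887.72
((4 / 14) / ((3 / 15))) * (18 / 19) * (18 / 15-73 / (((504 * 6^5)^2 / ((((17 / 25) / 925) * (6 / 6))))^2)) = 7967797377527842156606017751577837 / 4906097459311125031613890560000000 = 1.62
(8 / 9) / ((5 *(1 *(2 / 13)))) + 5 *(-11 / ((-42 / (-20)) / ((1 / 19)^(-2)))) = -9453.61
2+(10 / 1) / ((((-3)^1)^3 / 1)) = 44 / 27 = 1.63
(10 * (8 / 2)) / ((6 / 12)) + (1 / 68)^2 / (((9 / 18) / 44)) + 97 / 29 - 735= -10922725 / 16762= -651.64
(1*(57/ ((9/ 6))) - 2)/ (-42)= -6/ 7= -0.86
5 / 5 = 1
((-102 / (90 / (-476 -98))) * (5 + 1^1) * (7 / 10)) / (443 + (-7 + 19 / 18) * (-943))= 1229508 / 2721875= 0.45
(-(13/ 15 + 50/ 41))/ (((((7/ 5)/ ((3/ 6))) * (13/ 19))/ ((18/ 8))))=-73131/ 29848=-2.45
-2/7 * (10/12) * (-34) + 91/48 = 1119/112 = 9.99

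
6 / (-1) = -6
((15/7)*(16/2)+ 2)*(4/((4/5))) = 670/7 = 95.71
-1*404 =-404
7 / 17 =0.41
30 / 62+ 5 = 170 / 31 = 5.48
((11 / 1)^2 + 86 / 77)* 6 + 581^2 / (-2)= -25879361 / 154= -168047.80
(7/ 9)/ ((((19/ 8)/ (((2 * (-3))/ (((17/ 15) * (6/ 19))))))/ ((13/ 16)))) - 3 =-761/ 102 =-7.46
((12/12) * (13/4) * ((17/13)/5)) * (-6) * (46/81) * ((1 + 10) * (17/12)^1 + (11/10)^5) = -2016837823/40500000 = -49.80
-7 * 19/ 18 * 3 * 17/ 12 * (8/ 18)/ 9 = -2261/ 1458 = -1.55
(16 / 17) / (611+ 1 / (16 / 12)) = 64 / 41599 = 0.00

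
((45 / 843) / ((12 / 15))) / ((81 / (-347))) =-8675 / 30348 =-0.29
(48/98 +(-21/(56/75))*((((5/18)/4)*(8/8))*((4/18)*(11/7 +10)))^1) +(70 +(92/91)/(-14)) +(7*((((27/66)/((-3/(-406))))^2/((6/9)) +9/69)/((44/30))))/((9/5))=12256.61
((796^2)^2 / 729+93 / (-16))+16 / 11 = 70658584881113 / 128304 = 550712252.78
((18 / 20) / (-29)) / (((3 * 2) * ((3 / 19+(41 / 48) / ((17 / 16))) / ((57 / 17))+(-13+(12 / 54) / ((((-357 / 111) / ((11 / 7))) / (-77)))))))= 128877 / 108453620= 0.00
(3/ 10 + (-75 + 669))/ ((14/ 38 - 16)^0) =5943/ 10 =594.30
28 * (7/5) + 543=2911/5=582.20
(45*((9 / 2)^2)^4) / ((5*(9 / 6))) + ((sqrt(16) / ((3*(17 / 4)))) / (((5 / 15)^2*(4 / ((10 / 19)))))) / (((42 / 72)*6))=291985939263 / 289408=1008907.63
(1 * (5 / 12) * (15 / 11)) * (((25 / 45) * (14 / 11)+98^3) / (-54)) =-1164725975 / 117612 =-9903.12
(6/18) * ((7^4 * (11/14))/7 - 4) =177/2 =88.50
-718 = -718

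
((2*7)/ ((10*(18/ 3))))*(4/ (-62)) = -7/ 465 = -0.02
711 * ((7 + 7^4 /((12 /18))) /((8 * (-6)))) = -1710429 /32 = -53450.91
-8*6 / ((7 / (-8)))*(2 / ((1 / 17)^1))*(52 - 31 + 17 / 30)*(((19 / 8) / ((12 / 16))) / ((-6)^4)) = 835924 / 8505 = 98.29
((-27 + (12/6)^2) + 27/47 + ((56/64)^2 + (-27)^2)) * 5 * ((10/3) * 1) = 53191975/4512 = 11789.00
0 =0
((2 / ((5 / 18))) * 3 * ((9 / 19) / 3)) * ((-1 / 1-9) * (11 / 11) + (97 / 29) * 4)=31752 / 2755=11.53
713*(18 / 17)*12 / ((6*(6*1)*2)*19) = 2139 / 323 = 6.62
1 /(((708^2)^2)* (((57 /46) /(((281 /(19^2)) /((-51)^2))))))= 6463 /6723965011029664896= 0.00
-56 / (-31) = 56 / 31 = 1.81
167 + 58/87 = 167.67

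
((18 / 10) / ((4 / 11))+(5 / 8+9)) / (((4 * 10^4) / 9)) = 5247 / 1600000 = 0.00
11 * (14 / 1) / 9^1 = 154 / 9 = 17.11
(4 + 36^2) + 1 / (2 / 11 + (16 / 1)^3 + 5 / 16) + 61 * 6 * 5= 3130.00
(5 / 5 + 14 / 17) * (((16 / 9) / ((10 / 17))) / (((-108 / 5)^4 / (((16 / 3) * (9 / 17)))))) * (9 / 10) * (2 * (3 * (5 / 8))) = 3875 / 16061328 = 0.00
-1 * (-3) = 3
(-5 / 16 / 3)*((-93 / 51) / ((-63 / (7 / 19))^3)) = -155 / 4080172176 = -0.00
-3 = -3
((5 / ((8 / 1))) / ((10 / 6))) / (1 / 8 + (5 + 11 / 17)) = 51 / 785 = 0.06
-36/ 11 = -3.27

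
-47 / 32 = -1.47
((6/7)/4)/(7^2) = 3/686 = 0.00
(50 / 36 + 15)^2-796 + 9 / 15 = -853423 / 1620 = -526.80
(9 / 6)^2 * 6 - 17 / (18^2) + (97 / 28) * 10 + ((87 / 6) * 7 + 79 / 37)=12732199 / 83916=151.73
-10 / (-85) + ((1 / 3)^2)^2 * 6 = 88 / 459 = 0.19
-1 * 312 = -312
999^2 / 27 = 36963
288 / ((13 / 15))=4320 / 13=332.31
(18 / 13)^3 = 5832 / 2197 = 2.65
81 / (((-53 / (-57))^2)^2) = 855036081 / 7890481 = 108.36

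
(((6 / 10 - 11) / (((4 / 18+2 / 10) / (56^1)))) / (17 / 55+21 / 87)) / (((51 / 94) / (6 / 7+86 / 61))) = -90562517760 / 8649617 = -10470.12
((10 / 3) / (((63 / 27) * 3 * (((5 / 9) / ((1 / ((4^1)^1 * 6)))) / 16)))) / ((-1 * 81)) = -4 / 567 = -0.01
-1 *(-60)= 60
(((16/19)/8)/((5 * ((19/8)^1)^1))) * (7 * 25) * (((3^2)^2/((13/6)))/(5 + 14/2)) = 22680/4693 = 4.83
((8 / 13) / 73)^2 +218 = 218.00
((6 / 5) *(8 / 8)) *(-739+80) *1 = -3954 / 5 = -790.80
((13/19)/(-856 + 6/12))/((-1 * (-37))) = -0.00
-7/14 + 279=557/2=278.50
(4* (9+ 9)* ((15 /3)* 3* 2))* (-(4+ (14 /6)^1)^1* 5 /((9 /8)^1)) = -60800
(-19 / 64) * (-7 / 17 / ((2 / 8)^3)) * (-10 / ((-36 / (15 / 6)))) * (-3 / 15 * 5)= -3325 / 612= -5.43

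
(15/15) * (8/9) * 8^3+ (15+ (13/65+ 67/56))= 1188199/2520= 471.51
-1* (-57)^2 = -3249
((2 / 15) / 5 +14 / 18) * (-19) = -3439 / 225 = -15.28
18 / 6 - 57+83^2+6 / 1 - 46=6795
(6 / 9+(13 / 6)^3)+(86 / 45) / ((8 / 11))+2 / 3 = 15263 / 1080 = 14.13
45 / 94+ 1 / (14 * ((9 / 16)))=3587 / 5922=0.61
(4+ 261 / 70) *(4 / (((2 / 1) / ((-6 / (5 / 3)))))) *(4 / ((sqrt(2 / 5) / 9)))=-175284 *sqrt(10) / 175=-3167.41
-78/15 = -26/5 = -5.20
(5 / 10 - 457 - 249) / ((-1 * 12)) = 58.79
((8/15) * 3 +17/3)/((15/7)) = 3.39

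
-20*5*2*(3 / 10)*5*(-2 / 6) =100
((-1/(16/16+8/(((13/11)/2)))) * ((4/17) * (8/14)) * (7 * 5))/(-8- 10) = 520/28917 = 0.02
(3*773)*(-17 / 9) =-13141 / 3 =-4380.33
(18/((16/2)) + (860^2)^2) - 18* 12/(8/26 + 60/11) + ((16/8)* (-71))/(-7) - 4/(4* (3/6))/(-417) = 657847329426506813/1202628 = 547008159985.06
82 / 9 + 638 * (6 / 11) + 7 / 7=3223 / 9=358.11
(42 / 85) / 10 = 21 / 425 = 0.05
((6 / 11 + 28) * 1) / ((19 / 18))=5652 / 209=27.04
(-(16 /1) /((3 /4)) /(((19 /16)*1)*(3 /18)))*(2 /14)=-2048 /133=-15.40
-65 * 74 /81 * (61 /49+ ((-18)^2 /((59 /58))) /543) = -4609687550 /42384951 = -108.76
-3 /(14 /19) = -57 /14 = -4.07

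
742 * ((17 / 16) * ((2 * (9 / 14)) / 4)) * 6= 24327 / 16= 1520.44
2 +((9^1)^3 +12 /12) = 732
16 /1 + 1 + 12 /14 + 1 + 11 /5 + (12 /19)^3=5115563 /240065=21.31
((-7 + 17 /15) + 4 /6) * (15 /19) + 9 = 4.89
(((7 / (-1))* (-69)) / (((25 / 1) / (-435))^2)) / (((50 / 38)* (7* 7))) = 9922959 / 4375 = 2268.10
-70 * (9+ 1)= -700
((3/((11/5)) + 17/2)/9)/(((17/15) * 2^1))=1085/2244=0.48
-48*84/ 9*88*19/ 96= -23408/ 3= -7802.67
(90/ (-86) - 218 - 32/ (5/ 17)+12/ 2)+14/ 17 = -1173339/ 3655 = -321.02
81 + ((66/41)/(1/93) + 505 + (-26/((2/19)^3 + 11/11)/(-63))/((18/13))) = 117493744607/159637149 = 736.01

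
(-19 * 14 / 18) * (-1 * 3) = 44.33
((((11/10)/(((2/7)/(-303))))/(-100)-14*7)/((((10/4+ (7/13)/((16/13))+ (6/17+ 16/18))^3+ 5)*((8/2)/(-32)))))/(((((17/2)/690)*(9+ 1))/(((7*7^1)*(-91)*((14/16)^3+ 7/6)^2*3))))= -29690070277108826031993/9154110826808000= -3243359.28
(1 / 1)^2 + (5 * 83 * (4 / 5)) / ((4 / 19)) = 1578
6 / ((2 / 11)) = 33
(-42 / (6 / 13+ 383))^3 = -162771336 / 123878371625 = -0.00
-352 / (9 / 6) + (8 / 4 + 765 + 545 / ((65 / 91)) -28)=3802 / 3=1267.33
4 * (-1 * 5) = -20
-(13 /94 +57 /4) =-2705 /188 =-14.39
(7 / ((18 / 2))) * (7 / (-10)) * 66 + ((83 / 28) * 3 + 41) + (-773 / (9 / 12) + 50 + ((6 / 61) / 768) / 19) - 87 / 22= -55439846687 / 57115520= -970.66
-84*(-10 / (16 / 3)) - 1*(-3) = 321 / 2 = 160.50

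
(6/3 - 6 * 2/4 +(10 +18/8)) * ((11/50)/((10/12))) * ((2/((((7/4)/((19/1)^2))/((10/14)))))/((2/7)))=107217/35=3063.34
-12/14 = -6/7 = -0.86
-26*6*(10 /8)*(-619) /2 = 120705 /2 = 60352.50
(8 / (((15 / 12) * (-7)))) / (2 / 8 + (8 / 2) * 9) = -128 / 5075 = -0.03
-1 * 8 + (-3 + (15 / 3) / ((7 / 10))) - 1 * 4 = -7.86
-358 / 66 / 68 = -179 / 2244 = -0.08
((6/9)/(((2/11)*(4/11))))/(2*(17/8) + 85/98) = 5929/3009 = 1.97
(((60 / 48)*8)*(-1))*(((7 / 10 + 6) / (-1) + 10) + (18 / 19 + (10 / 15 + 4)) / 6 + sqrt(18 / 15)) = -7243 / 171 - 2*sqrt(30) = -53.31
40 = 40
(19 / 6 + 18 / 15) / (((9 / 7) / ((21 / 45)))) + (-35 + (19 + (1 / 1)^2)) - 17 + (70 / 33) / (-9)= -1365491 / 44550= -30.65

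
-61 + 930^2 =864839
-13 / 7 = -1.86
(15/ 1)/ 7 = 15/ 7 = 2.14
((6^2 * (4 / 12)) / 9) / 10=0.13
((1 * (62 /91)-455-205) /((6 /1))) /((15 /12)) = -119996 /1365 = -87.91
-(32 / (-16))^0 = -1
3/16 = 0.19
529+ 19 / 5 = 2664 / 5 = 532.80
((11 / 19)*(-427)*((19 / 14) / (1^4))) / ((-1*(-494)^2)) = 671 / 488072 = 0.00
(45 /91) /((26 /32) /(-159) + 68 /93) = 1182960 /1736917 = 0.68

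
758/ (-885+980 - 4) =758/ 91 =8.33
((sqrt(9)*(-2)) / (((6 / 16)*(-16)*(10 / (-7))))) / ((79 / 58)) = -203 / 395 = -0.51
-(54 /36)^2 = -9 /4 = -2.25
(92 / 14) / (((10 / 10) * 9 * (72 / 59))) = 1357 / 2268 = 0.60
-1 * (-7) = 7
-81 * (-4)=324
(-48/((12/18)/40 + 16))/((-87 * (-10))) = -96/27869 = -0.00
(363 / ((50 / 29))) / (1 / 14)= 73689 / 25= 2947.56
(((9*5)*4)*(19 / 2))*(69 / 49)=117990 / 49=2407.96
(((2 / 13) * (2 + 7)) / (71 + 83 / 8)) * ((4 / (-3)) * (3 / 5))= -192 / 14105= -0.01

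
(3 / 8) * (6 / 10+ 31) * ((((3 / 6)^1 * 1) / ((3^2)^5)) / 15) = 79 / 11809800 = 0.00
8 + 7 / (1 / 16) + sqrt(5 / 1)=sqrt(5) + 120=122.24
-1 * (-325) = 325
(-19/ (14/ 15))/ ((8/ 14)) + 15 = -165/ 8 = -20.62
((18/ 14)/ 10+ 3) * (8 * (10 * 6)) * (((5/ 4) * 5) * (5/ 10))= 4692.86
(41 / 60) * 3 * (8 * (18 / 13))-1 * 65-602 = -41879 / 65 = -644.29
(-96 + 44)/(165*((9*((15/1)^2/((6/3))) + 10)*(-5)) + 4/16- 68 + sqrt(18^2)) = 16/259573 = 0.00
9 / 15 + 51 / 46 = 393 / 230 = 1.71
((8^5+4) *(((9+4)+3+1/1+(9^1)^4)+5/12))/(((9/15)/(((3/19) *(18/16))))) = 9701454195/152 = 63825356.55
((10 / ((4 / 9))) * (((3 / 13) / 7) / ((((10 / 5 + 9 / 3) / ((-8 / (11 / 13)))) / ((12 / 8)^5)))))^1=-6561 / 616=-10.65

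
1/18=0.06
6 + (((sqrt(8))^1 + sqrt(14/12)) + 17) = sqrt(42)/6 + 2 * sqrt(2) + 23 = 26.91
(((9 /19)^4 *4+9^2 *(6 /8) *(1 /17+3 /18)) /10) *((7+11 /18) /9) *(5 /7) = 416678239 /496262368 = 0.84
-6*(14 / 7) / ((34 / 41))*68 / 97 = -10.14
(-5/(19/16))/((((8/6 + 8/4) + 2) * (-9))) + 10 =10.09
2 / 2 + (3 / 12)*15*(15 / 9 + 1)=11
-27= -27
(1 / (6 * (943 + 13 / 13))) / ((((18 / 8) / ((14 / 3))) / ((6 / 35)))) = 1 / 15930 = 0.00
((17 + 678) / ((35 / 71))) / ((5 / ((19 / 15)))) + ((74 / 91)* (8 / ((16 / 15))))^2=244927388 / 621075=394.36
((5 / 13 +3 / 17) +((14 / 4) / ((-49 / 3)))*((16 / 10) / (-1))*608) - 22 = 1446586 / 7735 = 187.02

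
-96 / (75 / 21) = -672 / 25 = -26.88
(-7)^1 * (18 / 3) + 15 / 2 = -69 / 2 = -34.50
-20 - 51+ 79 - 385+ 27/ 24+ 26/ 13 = -2991/ 8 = -373.88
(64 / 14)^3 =32768 / 343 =95.53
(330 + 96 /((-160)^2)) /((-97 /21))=-5544063 /77600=-71.44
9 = 9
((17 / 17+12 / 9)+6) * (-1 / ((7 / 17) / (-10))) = 4250 / 21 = 202.38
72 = 72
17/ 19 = 0.89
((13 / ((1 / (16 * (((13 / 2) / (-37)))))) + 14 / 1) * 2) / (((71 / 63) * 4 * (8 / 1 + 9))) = -26271 / 44659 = -0.59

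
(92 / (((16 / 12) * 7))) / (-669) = -23 / 1561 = -0.01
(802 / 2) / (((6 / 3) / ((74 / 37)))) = 401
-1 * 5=-5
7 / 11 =0.64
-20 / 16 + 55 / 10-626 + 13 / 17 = -42227 / 68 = -620.99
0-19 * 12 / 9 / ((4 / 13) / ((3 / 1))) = -247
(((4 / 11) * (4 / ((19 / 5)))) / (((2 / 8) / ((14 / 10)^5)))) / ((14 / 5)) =76832 / 26125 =2.94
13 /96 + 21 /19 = 2263 /1824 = 1.24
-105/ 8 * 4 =-105/ 2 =-52.50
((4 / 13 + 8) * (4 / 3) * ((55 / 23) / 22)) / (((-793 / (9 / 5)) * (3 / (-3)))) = 648 / 237107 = 0.00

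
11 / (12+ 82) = 11 / 94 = 0.12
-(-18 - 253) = 271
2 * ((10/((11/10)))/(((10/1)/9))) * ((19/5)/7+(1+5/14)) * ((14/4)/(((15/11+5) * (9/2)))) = 19/5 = 3.80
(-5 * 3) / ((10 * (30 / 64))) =-3.20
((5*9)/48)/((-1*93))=-5/496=-0.01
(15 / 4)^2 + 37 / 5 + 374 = 31637 / 80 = 395.46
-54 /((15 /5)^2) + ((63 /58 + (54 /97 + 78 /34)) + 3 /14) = -618843 /334747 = -1.85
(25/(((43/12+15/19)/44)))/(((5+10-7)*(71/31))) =971850/70787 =13.73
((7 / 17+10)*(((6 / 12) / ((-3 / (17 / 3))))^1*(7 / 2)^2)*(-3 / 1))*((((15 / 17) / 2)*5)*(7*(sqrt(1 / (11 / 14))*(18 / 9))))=1517775*sqrt(154) / 1496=12590.30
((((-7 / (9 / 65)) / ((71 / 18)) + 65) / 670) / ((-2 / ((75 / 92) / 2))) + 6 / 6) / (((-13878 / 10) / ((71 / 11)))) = -17227885 / 3763935648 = -0.00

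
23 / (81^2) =23 / 6561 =0.00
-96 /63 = -32 /21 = -1.52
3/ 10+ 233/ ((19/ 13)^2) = 394853/ 3610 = 109.38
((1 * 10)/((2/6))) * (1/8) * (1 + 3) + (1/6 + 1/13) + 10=1969/78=25.24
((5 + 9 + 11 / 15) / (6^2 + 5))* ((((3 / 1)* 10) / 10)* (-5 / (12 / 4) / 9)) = -221 / 1107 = -0.20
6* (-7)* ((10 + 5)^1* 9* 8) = -45360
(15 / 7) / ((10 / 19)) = 57 / 14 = 4.07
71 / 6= 11.83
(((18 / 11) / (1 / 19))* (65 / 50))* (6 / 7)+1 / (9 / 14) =125432 / 3465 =36.20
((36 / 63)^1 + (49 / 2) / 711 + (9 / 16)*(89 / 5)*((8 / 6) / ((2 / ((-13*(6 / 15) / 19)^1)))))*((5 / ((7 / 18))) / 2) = -11545717 / 1470980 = -7.85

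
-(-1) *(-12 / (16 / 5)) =-15 / 4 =-3.75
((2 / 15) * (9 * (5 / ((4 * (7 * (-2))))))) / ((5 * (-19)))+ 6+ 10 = 42563 / 2660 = 16.00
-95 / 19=-5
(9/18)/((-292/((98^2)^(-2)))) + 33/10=888793958971/269331502720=3.30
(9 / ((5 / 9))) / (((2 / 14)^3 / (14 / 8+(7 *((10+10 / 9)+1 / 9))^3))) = 96971455945 / 36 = 2693651554.03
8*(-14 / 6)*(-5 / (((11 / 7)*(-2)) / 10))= -9800 / 33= -296.97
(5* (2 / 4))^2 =25 / 4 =6.25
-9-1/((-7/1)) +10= 1.14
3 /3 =1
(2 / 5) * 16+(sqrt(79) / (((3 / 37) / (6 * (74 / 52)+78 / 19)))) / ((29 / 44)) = 32 / 5+1694748 * sqrt(79) / 7163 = 2109.32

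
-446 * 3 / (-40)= 669 / 20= 33.45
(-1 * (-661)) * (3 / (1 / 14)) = 27762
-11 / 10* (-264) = 1452 / 5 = 290.40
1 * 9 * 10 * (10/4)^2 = 1125/2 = 562.50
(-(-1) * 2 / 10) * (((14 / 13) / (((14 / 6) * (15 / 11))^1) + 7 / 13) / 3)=19 / 325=0.06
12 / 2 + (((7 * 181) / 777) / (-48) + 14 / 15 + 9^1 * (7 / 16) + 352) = 4832987 / 13320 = 362.84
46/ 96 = 0.48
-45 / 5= -9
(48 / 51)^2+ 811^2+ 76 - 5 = 190102144 / 289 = 657792.89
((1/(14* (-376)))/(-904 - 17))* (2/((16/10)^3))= 125/1241124864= 0.00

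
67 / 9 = 7.44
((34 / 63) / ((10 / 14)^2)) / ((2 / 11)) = 5.82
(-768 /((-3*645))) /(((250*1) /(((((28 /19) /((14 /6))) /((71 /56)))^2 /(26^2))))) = 4816896 /8265308666875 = 0.00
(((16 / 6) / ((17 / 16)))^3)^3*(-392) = -3615561838447072116736 / 2334165173090451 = -1548974.29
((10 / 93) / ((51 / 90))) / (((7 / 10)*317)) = 1000 / 1169413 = 0.00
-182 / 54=-91 / 27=-3.37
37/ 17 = 2.18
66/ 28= 33/ 14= 2.36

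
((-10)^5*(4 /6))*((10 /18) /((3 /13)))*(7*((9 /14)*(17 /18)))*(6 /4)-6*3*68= -27658048 /27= -1024372.15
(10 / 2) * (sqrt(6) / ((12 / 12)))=5 * sqrt(6)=12.25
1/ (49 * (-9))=-1/ 441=-0.00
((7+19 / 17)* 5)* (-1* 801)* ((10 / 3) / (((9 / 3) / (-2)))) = 1228200 / 17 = 72247.06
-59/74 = -0.80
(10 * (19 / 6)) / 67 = 95 / 201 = 0.47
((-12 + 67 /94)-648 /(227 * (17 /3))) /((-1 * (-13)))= -0.91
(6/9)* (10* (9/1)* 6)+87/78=361.12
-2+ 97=95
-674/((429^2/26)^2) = -2696/200420649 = -0.00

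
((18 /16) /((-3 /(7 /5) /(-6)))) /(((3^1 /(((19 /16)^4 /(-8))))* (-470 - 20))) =390963 /734003200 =0.00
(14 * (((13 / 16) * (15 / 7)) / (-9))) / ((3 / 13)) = -845 / 72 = -11.74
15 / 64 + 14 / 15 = 1121 / 960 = 1.17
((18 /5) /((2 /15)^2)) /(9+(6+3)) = 45 /4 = 11.25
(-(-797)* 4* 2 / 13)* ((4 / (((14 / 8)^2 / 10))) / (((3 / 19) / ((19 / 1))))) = 1473111040 / 1911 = 770858.73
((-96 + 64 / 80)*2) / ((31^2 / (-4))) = 0.79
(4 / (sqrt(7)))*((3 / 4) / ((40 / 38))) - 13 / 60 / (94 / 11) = -143 / 5640 + 57*sqrt(7) / 140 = 1.05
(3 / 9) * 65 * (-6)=-130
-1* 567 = -567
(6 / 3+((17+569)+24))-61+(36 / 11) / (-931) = 5642755 / 10241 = 551.00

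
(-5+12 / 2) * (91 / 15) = 91 / 15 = 6.07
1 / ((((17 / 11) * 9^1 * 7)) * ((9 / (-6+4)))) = -22 / 9639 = -0.00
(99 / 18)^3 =1331 / 8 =166.38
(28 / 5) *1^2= 28 / 5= 5.60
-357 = -357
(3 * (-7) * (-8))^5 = 133827821568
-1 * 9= -9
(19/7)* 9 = 24.43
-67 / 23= -2.91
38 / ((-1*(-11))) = 38 / 11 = 3.45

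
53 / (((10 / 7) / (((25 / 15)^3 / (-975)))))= -371 / 2106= -0.18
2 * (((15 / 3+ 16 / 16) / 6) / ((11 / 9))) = 18 / 11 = 1.64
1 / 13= 0.08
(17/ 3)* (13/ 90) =221/ 270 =0.82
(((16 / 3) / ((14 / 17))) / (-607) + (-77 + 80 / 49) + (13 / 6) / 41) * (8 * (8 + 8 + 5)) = -12654.63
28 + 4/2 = 30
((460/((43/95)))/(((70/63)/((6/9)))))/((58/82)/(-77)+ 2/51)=844320708/41581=20305.44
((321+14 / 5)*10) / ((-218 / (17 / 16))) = -15.78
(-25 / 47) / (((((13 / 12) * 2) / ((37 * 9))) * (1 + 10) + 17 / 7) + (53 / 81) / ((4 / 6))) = -174825 / 1144309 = -0.15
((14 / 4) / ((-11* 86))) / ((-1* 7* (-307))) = -1 / 580844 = -0.00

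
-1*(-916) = 916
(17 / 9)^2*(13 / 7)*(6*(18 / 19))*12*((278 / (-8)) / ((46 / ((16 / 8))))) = -2088892 / 3059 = -682.87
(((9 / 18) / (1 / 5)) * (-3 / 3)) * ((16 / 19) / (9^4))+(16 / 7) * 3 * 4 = 23934248 / 872613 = 27.43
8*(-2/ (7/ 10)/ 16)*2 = -20/ 7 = -2.86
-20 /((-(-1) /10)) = -200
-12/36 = -1/3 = -0.33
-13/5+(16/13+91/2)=5737/130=44.13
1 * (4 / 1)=4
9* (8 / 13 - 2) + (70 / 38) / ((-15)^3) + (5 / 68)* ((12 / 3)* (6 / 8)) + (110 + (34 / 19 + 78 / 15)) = 1187559247 / 11337300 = 104.75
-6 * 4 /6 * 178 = -712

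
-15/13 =-1.15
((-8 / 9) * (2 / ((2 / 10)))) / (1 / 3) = -80 / 3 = -26.67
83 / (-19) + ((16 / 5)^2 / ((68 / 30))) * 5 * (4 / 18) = 631 / 969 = 0.65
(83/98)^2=0.72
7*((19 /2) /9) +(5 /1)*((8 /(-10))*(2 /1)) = -0.61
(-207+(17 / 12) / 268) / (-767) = 665695 / 2466672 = 0.27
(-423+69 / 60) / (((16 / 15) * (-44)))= 2301 / 256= 8.99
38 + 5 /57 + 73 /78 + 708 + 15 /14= 3880369 /5187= 748.10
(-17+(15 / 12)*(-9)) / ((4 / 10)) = -565 / 8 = -70.62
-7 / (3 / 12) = -28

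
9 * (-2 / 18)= -1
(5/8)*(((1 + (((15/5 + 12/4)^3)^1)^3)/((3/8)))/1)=50388485/3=16796161.67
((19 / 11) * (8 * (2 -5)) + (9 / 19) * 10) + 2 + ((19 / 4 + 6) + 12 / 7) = -130227 / 5852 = -22.25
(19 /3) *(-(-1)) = 19 /3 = 6.33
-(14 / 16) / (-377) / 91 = 1 / 39208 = 0.00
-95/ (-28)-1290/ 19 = -34315/ 532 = -64.50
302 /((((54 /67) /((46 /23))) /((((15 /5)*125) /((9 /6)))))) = 5058500 /27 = 187351.85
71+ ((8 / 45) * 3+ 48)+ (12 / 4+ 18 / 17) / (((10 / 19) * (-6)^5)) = 52670731 / 440640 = 119.53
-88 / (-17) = 88 / 17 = 5.18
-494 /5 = -98.80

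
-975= -975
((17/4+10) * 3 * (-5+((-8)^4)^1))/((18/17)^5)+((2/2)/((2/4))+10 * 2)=110382540529/839808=131437.83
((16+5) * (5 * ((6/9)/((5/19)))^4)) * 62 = 904949024/3375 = 268133.04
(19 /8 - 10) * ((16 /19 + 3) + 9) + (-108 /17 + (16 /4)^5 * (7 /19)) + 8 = 280.99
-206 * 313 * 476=-30691528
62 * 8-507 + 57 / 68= -691 / 68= -10.16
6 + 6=12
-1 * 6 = -6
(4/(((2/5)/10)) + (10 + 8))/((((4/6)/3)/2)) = 1062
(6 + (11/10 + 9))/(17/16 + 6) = 2.28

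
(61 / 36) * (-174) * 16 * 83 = -1174616 / 3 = -391538.67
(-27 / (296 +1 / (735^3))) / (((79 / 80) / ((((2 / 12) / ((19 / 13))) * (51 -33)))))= -33448787190000 / 176414557852501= -0.19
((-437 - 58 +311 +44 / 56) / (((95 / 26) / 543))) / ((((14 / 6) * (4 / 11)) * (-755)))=6289569 / 147980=42.50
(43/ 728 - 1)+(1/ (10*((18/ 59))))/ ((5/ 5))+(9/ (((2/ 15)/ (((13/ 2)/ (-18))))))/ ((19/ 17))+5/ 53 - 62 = -1390962137/ 16494660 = -84.33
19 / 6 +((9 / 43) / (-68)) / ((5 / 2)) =34709 / 10965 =3.17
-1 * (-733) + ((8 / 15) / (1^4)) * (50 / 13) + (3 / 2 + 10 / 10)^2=115643 / 156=741.30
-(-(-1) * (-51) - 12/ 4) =54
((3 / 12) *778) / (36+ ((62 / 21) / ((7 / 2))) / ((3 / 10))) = 441 / 88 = 5.01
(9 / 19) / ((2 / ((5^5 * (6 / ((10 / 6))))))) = 50625 / 19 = 2664.47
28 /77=4 /11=0.36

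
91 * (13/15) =1183/15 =78.87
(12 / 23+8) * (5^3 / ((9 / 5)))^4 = 29907226562500 / 150903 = 198188416.15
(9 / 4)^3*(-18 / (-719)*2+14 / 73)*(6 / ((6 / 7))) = 32388741 / 1679584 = 19.28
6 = 6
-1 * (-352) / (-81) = -352 / 81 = -4.35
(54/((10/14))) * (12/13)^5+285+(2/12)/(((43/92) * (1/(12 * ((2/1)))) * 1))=27478673023/79827995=344.22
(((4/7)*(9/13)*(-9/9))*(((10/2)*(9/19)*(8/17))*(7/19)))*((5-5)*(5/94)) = 0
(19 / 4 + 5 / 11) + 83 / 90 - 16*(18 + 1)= -589789 / 1980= -297.87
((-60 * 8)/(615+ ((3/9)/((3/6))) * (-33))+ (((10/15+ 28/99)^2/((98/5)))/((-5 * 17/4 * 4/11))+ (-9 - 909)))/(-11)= 404394893236/4841390169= 83.53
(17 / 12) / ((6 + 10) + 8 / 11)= 187 / 2208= 0.08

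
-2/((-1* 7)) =2/7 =0.29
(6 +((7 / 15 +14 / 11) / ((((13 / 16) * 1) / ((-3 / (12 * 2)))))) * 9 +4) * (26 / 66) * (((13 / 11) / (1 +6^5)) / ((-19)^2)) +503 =28193993905879 / 56051677605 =503.00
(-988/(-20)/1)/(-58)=-247/290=-0.85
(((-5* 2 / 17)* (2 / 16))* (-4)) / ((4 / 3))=0.22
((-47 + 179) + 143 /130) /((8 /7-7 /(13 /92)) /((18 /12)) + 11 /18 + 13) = -1090089 /152765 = -7.14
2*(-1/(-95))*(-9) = -18/95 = -0.19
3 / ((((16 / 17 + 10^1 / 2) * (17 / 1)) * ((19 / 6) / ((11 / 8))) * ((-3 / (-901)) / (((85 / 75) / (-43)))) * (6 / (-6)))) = 168487 / 1650340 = 0.10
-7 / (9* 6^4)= -0.00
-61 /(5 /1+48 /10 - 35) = 305 /126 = 2.42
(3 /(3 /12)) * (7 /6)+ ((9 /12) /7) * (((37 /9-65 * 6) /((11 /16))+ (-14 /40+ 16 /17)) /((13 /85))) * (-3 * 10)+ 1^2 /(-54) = 2550907855 /216216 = 11797.96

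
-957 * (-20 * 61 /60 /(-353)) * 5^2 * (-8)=3891800 /353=11024.93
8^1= 8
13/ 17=0.76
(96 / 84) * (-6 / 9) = -16 / 21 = -0.76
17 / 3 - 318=-937 / 3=-312.33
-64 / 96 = -2 / 3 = -0.67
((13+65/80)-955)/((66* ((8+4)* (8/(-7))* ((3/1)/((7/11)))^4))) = 23008783/10929447936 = 0.00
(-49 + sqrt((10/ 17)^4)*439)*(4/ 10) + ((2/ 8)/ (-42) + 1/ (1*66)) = 109939909/ 2670360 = 41.17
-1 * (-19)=19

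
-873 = -873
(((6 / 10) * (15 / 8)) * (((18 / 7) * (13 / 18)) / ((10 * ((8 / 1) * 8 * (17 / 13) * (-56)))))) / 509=-1521 / 17366917120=-0.00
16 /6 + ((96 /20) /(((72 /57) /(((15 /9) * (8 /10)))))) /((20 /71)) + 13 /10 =3293 /150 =21.95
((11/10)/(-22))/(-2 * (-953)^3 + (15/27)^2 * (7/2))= -81/2804295095230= -0.00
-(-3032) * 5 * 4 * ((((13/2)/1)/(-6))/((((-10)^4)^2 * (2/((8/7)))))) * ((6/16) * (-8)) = 4927/4375000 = 0.00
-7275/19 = -382.89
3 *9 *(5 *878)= 118530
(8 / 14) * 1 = 4 / 7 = 0.57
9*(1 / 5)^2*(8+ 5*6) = 342 / 25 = 13.68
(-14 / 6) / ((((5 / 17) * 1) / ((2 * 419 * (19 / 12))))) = -947359 / 90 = -10526.21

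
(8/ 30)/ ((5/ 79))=316/ 75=4.21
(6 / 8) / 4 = 3 / 16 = 0.19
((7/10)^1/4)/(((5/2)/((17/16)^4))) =0.09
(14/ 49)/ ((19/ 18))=36/ 133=0.27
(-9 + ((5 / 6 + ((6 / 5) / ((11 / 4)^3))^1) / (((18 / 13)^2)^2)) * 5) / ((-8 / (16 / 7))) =6528873205 / 2934184176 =2.23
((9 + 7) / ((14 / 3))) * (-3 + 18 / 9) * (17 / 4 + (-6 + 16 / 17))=330 / 119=2.77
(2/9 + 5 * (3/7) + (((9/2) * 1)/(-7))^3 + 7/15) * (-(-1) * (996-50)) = 2427.51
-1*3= -3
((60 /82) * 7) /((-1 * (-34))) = 105 /697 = 0.15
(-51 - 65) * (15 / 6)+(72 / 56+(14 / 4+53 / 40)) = -79489 / 280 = -283.89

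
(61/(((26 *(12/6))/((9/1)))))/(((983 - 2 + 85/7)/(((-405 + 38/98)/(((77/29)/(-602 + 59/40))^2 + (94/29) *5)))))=-0.27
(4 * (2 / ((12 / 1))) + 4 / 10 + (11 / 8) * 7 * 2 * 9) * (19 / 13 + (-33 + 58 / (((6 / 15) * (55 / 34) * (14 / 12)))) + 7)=109495271 / 12012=9115.49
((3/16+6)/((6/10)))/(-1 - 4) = -33/16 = -2.06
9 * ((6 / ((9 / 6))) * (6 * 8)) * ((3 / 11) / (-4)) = -117.82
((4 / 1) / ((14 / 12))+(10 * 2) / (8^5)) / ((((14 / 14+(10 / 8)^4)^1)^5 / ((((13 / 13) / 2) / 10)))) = 6598244171776 / 18575802562394035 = 0.00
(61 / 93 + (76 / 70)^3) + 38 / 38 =11705846 / 3987375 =2.94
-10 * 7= -70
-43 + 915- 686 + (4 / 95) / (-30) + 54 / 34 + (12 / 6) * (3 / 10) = 4558826 / 24225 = 188.19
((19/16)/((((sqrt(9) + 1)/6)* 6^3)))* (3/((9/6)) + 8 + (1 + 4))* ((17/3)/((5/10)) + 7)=5225/2304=2.27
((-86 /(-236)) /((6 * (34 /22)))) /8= 473 /96288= 0.00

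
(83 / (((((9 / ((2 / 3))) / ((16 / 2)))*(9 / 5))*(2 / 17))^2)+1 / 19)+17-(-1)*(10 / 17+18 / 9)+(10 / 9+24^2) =23778228838 / 19072827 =1246.71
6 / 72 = 1 / 12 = 0.08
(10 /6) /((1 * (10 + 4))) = 5 /42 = 0.12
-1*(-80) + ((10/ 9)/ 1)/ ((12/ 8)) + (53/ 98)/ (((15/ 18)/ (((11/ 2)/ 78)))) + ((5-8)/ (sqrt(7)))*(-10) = 30*sqrt(7)/ 7 + 27788941/ 343980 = 92.13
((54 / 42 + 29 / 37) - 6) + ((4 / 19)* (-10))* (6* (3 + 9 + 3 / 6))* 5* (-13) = 50485658 / 4921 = 10259.23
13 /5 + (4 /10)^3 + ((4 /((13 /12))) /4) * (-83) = -120171 /1625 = -73.95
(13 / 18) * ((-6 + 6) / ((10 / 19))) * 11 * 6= 0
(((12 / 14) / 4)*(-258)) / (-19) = 387 / 133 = 2.91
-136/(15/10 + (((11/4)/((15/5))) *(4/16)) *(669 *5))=-0.18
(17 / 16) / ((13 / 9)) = 0.74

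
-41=-41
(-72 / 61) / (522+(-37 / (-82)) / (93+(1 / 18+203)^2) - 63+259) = -4940598933 / 3005393824420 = -0.00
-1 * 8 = -8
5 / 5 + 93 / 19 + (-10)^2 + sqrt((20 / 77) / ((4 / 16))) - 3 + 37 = 4*sqrt(385) / 77 + 2658 / 19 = 140.91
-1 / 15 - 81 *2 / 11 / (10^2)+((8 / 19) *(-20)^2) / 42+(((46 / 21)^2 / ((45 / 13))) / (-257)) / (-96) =485572621141 / 127912138200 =3.80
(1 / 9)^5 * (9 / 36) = 1 / 236196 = 0.00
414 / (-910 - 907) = -18 / 79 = -0.23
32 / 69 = 0.46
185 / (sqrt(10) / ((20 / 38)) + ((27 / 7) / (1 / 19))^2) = 66083850 / 1918499609 -444185 * sqrt(10) / 36451492571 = 0.03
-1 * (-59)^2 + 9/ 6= -6959/ 2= -3479.50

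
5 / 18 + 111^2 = 221783 / 18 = 12321.28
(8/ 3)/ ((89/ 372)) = 992/ 89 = 11.15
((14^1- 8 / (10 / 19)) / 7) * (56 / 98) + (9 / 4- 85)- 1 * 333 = -407531 / 980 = -415.85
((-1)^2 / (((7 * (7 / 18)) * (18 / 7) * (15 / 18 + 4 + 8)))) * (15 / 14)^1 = 45 / 3773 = 0.01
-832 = -832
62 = 62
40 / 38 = 20 / 19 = 1.05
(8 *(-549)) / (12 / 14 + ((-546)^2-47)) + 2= 1.99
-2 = -2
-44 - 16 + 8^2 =4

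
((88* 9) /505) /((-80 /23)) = -2277 /5050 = -0.45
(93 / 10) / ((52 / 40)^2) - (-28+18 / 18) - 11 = 21.50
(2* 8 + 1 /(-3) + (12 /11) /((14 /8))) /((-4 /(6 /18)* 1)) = -3763 /2772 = -1.36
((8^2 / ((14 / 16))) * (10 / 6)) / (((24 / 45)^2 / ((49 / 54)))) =3500 / 9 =388.89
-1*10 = -10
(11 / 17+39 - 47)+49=708 / 17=41.65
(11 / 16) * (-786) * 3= -12969 / 8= -1621.12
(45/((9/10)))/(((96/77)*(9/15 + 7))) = 9625/1824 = 5.28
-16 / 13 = -1.23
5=5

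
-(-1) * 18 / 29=18 / 29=0.62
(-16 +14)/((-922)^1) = 1/461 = 0.00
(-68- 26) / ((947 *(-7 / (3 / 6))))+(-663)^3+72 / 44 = -291434245.36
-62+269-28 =179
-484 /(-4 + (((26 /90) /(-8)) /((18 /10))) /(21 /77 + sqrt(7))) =120.79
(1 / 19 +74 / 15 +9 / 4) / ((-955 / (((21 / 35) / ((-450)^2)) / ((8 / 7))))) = -0.00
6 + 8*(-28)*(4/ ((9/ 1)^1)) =-93.56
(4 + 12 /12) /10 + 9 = 19 /2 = 9.50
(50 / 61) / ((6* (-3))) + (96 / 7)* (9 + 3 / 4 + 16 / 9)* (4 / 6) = 44985 / 427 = 105.35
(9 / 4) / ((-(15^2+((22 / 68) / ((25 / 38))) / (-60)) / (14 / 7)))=-114750 / 5737291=-0.02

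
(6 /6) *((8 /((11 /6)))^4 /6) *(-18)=-15925248 /14641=-1087.72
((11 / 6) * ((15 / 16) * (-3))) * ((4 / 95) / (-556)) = 33 / 84512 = 0.00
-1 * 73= -73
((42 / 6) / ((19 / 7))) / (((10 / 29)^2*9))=41209 / 17100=2.41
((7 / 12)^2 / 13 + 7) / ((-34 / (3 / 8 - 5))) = 486661 / 509184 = 0.96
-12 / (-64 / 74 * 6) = 37 / 16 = 2.31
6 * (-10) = -60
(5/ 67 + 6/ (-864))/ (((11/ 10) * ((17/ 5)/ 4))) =0.07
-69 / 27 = -23 / 9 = -2.56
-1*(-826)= 826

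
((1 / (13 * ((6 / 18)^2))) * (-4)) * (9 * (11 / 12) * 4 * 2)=-2376 / 13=-182.77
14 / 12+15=97 / 6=16.17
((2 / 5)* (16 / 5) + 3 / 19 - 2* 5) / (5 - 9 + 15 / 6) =8134 / 1425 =5.71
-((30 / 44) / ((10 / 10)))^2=-225 / 484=-0.46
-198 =-198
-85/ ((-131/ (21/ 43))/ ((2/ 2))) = 1785/ 5633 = 0.32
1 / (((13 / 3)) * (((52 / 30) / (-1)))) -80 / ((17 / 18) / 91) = -44292285 / 5746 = -7708.37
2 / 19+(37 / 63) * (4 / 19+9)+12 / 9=1171 / 171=6.85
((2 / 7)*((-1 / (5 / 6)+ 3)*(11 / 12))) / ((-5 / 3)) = -99 / 350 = -0.28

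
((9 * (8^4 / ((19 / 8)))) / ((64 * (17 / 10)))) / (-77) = -46080 / 24871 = -1.85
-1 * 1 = -1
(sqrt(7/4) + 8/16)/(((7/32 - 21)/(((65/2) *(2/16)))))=-0.36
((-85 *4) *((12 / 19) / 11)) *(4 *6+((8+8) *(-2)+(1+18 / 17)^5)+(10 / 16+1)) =-10432868790 / 17455889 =-597.67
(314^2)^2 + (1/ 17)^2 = 2809418481425/ 289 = 9721171216.00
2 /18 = 0.11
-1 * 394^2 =-155236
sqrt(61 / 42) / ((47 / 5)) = 5*sqrt(2562) / 1974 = 0.13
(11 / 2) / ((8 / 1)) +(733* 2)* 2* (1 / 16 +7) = 331327 / 16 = 20707.94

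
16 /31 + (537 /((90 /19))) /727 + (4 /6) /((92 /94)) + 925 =4801761211 /5183510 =926.35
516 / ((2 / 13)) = 3354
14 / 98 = 1 / 7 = 0.14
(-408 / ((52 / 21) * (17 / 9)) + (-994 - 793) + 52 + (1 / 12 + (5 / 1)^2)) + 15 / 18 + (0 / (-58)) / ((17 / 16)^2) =-280225 / 156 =-1796.31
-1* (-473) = 473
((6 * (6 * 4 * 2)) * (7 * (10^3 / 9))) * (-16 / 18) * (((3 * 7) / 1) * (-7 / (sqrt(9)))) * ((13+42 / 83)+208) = 1614350080000 / 747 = 2161111218.21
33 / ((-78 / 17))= -187 / 26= -7.19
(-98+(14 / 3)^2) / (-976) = 343 / 4392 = 0.08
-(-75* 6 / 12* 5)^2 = -35156.25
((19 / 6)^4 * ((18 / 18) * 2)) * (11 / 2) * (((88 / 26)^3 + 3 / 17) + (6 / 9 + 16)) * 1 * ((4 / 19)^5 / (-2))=-2193525664 / 172440333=-12.72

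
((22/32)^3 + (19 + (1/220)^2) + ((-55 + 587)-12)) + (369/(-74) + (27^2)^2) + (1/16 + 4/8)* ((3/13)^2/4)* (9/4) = 41215945679500343/77477171200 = 531975.36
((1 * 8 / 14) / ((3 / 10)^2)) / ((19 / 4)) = 1600 / 1197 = 1.34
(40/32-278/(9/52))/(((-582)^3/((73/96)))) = 4217867/681306743808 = 0.00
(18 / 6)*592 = 1776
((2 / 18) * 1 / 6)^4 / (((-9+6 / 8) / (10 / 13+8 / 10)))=-17 / 759960630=-0.00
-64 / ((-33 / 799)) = 51136 / 33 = 1549.58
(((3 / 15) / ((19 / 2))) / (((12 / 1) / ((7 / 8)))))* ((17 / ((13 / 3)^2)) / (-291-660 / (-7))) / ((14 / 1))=-7 / 13871520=-0.00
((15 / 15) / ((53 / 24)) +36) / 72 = 161 / 318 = 0.51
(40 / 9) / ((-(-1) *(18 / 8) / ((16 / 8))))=320 / 81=3.95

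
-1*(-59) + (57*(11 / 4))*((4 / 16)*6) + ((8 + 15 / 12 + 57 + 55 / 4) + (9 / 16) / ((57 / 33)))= 113833 / 304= 374.45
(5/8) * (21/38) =105/304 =0.35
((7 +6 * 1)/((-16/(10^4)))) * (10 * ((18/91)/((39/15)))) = -562500/91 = -6181.32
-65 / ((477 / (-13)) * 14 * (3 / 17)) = 14365 / 20034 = 0.72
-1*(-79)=79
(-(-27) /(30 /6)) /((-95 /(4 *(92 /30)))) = -1656 /2375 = -0.70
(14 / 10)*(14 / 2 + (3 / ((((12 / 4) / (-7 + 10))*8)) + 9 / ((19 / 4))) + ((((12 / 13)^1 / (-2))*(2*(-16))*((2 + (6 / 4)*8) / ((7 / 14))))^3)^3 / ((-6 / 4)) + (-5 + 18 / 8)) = -532125051208716700663194399882966175 / 1611883904696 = -330126164581980272764195.40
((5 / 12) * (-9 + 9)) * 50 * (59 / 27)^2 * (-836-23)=0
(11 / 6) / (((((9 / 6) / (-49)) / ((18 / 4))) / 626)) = -168707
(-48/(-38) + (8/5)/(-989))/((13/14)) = 1.36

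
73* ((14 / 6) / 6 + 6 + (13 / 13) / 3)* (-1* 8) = -35332 / 9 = -3925.78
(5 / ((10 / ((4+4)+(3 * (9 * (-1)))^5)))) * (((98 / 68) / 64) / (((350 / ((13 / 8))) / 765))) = -11751748281 / 20480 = -573815.83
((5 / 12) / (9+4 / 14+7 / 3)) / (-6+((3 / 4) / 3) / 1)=-35 / 5612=-0.01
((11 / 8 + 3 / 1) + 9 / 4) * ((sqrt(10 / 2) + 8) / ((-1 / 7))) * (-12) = 1113 * sqrt(5) / 2 + 4452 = 5696.37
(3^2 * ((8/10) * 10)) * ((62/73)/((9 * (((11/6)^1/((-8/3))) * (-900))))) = 1984/180675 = 0.01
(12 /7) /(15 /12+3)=48 /119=0.40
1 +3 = 4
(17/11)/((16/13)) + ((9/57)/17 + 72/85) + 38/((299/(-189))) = -1861915103/84987760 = -21.91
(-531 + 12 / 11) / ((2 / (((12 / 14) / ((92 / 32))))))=-78.99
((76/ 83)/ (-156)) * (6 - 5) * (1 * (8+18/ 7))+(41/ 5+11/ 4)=4934201/ 453180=10.89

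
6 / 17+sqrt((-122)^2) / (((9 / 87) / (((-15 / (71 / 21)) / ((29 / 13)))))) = -2830584 / 1207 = -2345.14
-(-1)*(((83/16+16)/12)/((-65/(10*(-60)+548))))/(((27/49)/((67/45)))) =370979/97200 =3.82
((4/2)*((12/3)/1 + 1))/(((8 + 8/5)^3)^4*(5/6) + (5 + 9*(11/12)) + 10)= 0.00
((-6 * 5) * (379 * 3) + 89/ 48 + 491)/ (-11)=146693/ 48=3056.10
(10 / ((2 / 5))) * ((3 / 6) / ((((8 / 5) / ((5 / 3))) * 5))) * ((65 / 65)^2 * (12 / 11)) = 125 / 44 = 2.84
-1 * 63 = -63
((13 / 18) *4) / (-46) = -0.06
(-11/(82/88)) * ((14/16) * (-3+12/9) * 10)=21175/123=172.15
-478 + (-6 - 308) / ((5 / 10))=-1106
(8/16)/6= 1/12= 0.08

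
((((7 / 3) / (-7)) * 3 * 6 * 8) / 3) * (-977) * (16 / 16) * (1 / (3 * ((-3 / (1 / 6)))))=-7816 / 27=-289.48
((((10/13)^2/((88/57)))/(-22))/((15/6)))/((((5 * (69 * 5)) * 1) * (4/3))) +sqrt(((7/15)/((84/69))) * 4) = -57/18813080 +sqrt(345)/15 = 1.24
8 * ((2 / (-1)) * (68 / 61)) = -1088 / 61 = -17.84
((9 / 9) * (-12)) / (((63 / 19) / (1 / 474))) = -38 / 4977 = -0.01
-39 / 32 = -1.22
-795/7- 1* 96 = -1467/7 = -209.57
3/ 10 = 0.30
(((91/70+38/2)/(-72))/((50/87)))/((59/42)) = -41209/118000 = -0.35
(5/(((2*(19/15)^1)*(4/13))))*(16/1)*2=3900/19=205.26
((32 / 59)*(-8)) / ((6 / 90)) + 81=15.92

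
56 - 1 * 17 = 39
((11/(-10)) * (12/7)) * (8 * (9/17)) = -7.99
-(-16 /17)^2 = -256 /289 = -0.89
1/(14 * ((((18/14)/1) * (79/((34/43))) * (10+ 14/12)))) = 34/682797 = 0.00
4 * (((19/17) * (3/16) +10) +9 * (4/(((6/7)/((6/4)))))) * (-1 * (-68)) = 19913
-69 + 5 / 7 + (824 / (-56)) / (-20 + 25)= -2493 / 35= -71.23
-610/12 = -305/6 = -50.83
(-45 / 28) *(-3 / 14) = 135 / 392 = 0.34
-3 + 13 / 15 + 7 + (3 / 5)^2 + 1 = 467 / 75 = 6.23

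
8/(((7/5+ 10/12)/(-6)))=-1440/67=-21.49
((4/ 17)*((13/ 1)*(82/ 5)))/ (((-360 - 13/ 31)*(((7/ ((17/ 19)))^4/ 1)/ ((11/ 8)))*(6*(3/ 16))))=-7143619912/ 157321789007985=-0.00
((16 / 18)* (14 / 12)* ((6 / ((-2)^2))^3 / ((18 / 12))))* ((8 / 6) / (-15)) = -28 / 135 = -0.21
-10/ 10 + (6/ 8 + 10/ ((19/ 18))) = 701/ 76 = 9.22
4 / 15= 0.27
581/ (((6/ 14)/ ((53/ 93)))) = 215551/ 279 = 772.58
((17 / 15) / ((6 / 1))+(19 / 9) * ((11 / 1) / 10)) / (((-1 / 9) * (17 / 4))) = -452 / 85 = -5.32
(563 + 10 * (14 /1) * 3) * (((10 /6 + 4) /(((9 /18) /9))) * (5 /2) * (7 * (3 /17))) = 309645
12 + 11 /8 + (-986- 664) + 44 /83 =-1086367 /664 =-1636.09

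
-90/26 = -45/13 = -3.46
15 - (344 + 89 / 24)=-7985 / 24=-332.71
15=15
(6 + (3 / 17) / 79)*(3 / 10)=24183 / 13430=1.80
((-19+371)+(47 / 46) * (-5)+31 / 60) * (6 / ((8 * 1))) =479423 / 1840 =260.56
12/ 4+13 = 16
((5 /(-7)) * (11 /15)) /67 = -11 /1407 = -0.01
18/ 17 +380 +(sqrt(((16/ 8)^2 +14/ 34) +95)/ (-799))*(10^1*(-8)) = 1040*sqrt(170)/ 13583 +6478/ 17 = 382.06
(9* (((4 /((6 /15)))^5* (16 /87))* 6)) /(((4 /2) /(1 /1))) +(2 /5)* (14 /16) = 288000203 /580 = 496552.07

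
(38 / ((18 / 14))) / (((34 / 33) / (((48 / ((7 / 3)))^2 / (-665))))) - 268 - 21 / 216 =-85871299 / 299880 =-286.35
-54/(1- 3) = 27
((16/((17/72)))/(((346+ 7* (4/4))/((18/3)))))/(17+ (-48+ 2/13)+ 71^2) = 22464/97714283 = 0.00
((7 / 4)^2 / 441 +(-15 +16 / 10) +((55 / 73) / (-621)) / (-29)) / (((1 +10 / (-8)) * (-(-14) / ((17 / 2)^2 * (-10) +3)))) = -2026943078621 / 736207920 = -2753.22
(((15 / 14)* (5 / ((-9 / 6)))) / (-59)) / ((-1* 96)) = -0.00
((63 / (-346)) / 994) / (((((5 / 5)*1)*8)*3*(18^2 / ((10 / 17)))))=-5 / 360825408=-0.00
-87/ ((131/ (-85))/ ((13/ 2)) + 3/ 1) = -96135/ 3053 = -31.49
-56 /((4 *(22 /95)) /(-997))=663005 /11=60273.18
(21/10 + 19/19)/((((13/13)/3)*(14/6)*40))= 279/2800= 0.10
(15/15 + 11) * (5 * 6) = 360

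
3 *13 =39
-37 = -37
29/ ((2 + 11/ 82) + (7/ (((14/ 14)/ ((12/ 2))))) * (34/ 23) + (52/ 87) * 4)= 4758378/ 10929815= 0.44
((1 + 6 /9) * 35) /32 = 175 /96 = 1.82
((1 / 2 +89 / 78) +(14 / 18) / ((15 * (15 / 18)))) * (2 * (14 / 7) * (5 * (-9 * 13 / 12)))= -4982 / 15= -332.13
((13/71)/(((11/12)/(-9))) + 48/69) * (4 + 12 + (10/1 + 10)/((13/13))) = -39.67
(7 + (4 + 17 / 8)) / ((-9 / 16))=-23.33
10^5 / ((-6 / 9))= -150000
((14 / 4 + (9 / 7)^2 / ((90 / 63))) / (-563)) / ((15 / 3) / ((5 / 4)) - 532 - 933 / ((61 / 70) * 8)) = 39772 / 3182101335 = 0.00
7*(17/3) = 119/3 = 39.67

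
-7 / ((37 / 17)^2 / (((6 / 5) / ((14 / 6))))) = -5202 / 6845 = -0.76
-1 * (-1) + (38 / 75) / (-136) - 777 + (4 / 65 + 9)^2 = -598065727 / 861900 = -693.89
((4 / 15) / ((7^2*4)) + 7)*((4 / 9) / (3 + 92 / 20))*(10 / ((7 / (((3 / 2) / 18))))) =25730 / 527877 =0.05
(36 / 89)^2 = 1296 / 7921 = 0.16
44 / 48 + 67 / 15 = 323 / 60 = 5.38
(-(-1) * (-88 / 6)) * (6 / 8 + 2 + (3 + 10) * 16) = -3091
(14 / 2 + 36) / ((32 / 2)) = 43 / 16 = 2.69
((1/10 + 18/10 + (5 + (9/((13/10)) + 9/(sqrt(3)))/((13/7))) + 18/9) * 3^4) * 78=97459.82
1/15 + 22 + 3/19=6334/285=22.22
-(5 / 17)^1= -5 / 17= -0.29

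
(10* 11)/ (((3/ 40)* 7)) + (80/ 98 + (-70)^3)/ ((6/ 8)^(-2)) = -28330945/ 147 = -192727.52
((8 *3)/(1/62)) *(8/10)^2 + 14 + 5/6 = 145073/150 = 967.15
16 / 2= 8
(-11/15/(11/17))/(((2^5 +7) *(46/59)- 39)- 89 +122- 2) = -1003/19830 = -0.05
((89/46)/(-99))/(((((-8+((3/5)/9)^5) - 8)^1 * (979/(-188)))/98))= -777262500/33813447217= -0.02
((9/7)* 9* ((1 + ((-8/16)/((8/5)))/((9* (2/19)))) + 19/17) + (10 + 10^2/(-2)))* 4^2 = -73543/238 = -309.00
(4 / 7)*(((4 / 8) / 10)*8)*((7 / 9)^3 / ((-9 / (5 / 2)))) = -196 / 6561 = -0.03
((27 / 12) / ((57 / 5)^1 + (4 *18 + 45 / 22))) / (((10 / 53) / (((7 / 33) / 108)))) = 371 / 1353456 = 0.00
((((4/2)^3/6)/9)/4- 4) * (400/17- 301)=504719/459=1099.61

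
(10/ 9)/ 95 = 0.01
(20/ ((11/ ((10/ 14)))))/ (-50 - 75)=-4/ 385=-0.01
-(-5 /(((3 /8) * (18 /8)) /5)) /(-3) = -800 /81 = -9.88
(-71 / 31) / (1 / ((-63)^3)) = 17753337 / 31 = 572688.29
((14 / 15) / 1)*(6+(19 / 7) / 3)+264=2434 / 9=270.44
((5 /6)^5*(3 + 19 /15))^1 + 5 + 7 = 9998 /729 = 13.71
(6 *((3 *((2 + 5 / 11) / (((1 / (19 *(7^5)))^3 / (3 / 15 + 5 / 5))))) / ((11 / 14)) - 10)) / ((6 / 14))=3101871079931963383772 / 605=5127059636251179146.73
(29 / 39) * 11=319 / 39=8.18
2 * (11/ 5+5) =72/ 5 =14.40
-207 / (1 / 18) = -3726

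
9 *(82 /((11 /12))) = 8856 /11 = 805.09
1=1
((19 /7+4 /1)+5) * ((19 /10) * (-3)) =-2337 /35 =-66.77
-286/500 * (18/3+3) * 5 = -1287/50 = -25.74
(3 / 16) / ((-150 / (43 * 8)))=-43 / 100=-0.43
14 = 14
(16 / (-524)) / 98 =-2 / 6419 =-0.00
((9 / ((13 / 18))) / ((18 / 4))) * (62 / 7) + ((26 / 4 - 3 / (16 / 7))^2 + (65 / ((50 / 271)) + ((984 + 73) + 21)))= 172592799 / 116480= 1481.74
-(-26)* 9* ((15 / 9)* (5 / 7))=1950 / 7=278.57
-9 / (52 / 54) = -243 / 26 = -9.35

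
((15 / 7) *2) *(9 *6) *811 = 1313820 / 7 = 187688.57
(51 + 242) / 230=1.27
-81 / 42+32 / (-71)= -2.38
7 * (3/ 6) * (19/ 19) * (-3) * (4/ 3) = -14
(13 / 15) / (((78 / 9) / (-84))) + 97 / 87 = -3169 / 435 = -7.29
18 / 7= 2.57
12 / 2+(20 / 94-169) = -7651 / 47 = -162.79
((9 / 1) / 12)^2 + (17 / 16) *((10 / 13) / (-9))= 883 / 1872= 0.47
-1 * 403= -403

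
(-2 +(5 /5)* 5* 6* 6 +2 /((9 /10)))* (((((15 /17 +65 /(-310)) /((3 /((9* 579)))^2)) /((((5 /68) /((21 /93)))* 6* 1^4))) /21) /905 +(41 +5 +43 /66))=23580940797319 /1291511925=18258.40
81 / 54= 3 / 2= 1.50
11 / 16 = 0.69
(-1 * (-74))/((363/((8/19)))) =592/6897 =0.09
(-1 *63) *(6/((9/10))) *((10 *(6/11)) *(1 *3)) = -75600/11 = -6872.73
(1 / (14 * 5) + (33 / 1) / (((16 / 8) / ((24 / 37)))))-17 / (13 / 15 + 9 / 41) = -4268387 / 865060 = -4.93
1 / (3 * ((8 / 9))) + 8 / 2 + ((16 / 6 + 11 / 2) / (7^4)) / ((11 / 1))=4.38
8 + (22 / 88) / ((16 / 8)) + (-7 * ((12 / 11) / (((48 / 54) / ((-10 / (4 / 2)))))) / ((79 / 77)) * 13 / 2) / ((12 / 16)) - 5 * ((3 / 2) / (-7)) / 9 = 4925135 / 13272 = 371.09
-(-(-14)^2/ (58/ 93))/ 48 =1519/ 232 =6.55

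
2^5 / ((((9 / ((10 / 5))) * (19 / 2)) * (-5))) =-128 / 855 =-0.15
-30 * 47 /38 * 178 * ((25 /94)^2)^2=-33.04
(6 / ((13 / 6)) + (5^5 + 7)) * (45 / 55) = 366768 / 143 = 2564.81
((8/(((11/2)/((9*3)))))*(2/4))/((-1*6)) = -3.27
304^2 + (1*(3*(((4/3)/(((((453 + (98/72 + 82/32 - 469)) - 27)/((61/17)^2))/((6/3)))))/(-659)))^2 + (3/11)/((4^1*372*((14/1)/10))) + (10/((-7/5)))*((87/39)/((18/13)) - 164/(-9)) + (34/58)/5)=1760611248780950171289106017503/19080159621782017547176080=92274.45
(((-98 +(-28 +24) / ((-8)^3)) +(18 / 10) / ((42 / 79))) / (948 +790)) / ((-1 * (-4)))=-423837 / 31144960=-0.01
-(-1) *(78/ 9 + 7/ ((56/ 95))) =493/ 24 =20.54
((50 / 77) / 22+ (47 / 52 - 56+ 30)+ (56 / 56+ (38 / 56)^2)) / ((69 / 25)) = -242599125 / 28364336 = -8.55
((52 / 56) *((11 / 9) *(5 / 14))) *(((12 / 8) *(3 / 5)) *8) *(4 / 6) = 286 / 147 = 1.95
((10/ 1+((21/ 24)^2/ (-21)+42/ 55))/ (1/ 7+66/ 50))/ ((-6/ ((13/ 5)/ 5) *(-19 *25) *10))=10308389/ 77045760000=0.00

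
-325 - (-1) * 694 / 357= -115331 / 357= -323.06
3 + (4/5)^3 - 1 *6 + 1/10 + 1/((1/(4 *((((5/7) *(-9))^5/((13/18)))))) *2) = -1660883564127/54622750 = -30406.44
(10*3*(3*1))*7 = 630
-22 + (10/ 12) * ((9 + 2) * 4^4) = 6974/ 3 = 2324.67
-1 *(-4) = 4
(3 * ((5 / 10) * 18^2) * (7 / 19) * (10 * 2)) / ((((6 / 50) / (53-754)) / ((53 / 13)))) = -21065751000 / 247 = -85286441.30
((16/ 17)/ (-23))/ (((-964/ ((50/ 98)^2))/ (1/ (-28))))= -625/ 1583740417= -0.00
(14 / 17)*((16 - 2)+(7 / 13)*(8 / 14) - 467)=-82390 / 221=-372.81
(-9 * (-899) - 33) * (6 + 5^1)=88638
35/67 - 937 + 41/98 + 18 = -6027977/6566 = -918.06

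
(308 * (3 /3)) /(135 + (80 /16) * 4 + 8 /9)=2772 /1403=1.98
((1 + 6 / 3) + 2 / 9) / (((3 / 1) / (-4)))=-116 / 27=-4.30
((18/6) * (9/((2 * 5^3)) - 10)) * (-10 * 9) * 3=8070.84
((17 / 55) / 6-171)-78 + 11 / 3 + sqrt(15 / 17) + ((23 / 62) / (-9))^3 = -2343855140621 / 9555761160 + sqrt(255) / 17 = -244.34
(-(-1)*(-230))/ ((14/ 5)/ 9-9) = 450/ 17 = 26.47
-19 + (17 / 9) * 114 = 589 / 3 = 196.33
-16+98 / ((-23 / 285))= -28298 / 23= -1230.35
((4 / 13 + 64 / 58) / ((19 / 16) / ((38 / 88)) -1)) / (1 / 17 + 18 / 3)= 5168 / 38831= 0.13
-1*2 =-2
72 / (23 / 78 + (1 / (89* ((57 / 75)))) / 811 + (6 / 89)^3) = 61005862874736 / 250121005165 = 243.91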